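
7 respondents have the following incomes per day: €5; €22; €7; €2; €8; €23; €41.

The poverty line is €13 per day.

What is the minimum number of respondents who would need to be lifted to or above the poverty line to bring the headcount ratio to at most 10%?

4

Currently q = 4 of N = 7 are below the line (H = 0.571).
A headcount ratio of at most 10% allows at most ⌊0.10 × 7⌋ = 0 poor respondents.
So at least 4 − 0 = 4 must be lifted.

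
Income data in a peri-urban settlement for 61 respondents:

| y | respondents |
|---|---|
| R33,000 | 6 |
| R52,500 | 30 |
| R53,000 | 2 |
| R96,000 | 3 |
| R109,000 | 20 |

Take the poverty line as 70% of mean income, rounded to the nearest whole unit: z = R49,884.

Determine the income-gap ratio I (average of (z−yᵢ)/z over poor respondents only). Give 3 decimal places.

0.338

Incomes under z: 6×R33,000 (q = 6 of N = 61).
Shortfall ratios (z−y)/z: 0.3385 (×6); sum = 2.030791.
I averages over the q = 6 poor units only: 2.030791 / 6 = 0.338.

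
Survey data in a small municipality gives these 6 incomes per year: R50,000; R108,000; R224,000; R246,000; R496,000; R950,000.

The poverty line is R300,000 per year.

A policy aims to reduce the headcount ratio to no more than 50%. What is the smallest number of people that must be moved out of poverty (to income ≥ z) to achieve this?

Currently q = 4 of N = 6 are below the line (H = 0.667).
A headcount ratio of at most 50% allows at most ⌊0.50 × 6⌋ = 3 poor people.
So at least 4 − 3 = 1 must be lifted.

1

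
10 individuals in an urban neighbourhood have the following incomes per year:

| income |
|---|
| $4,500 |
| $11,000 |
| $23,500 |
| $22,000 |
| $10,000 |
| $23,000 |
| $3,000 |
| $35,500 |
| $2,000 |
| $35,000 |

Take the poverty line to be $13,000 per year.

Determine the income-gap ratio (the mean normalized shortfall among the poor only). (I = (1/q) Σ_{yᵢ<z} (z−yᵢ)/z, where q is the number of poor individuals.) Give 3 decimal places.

Below the line: $2,000, $3,000, $4,500, $10,000, $11,000 (q = 5 of N = 10).
Shortfall ratios (z−y)/z: 0.8462, 0.7692, 0.6538, 0.2308, 0.1538; sum = 2.653846.
I averages over the q = 5 poor units only: 2.653846 / 5 = 0.531.

0.531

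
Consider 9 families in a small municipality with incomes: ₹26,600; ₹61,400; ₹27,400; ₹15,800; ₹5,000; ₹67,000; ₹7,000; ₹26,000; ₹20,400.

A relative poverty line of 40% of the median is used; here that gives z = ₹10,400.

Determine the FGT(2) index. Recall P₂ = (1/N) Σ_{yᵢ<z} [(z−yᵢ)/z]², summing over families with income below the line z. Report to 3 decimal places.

Below the line: ₹5,000, ₹7,000 (q = 2 of N = 9).
Gap ratios (z−y)/z: (10400−5000)/10400 = 0.5192; (10400−7000)/10400 = 0.3269.
Squared: 0.2696; 0.1069.
Sum = 0.376479; P₂ = 0.376479 / 9 = 0.042.

0.042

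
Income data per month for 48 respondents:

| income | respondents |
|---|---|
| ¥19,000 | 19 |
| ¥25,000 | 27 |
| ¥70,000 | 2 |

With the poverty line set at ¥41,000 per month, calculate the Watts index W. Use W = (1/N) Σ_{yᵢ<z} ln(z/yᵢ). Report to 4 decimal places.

0.5827

Below the line: 19×¥19,000, 27×¥25,000 (q = 46 of N = 48).
ln(z/y) terms: ln(41000/19000) = 0.7691 (×19); ln(41000/25000) = 0.4947 (×27).
W = 27.970327 / 48 = 0.5827.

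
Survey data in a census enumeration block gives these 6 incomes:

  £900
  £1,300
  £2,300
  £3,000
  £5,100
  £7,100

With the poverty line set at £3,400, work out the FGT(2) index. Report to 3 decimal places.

Incomes under z: £900, £1,300, £2,300, £3,000 (q = 4 of N = 6).
Shortfall ratios: (3400−900)/3400 = 0.7353; (3400−1300)/3400 = 0.6176; (3400−2300)/3400 = 0.3235; (3400−3000)/3400 = 0.1176.
Squared: 0.5407; 0.3815; 0.1047; 0.0138.
Sum = 1.040657; P₂ = 1.040657 / 6 = 0.173.

0.173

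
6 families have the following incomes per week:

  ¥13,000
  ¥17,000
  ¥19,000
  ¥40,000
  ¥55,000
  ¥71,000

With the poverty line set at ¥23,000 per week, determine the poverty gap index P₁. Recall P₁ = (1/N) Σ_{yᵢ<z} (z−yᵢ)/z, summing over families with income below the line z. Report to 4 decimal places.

0.1449

Below z: ¥13,000, ¥17,000, ¥19,000 (q = 3 of N = 6).
Gap ratios (z−y)/z: (23000−13000)/23000 = 0.4348; (23000−17000)/23000 = 0.2609; (23000−19000)/23000 = 0.1739.
Σ = 0.869565. Dividing by the full population N = 6 gives P₁ = 0.1449.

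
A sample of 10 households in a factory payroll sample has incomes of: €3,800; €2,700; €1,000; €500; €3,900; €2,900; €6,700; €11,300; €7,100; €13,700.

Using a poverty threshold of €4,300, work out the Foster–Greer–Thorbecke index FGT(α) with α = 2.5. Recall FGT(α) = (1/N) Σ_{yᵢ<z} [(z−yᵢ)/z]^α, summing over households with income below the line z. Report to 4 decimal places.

0.1402

Below the line: €500, €1,000, €2,700, €2,900, €3,800, €3,900 (q = 6 of N = 10).
Normalized shortfalls: (4300−500)/4300 = 0.8837; (4300−1000)/4300 = 0.7674; (4300−2700)/4300 = 0.3721; (4300−2900)/4300 = 0.3256; (4300−3800)/4300 = 0.1163; (4300−3900)/4300 = 0.0930.
Raised to α = 2.5: 0.73416; 0.51596; 0.08446; 0.06049; 0.00461; 0.00264.
Sum = 1.402303; FGT(2.5) = 1.402303 / 10 = 0.1402.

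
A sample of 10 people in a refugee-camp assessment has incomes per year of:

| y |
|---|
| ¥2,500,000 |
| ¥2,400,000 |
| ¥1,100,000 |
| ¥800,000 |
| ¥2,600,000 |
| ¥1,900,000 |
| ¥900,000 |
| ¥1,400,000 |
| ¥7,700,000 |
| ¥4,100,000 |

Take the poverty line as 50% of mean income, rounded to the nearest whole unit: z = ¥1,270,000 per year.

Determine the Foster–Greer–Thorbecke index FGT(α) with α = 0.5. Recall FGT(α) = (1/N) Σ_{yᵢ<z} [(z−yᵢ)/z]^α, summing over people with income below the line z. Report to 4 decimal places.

0.1514

Poor units: ¥800,000, ¥900,000, ¥1,100,000 (q = 3 of N = 10).
Relative gaps: (1270000−800000)/1270000 = 0.3701; (1270000−900000)/1270000 = 0.2913; (1270000−1100000)/1270000 = 0.1339.
Raised to α = 0.5: 0.60834; 0.53976; 0.36587.
Sum = 1.513965; FGT(0.5) = 1.513965 / 10 = 0.1514.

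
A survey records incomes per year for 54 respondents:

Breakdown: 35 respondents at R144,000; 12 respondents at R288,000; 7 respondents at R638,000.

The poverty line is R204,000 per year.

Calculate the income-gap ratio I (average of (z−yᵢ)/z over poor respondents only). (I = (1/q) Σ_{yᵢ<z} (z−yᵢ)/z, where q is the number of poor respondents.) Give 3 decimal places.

0.294

Incomes under z: 35×R144,000 (q = 35 of N = 54).
Shortfall ratios (z−y)/z: 0.2941 (×35); sum = 10.294118.
The income-gap ratio divides by q (the poor only): 10.294118 / 35 = 0.294.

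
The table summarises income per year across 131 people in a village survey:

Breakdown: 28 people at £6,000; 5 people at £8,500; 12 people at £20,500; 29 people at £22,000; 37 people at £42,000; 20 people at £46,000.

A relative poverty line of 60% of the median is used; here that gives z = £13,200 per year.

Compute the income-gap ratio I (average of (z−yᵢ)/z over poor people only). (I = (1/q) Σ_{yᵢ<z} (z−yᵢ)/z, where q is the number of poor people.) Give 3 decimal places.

Below z: 28×£6,000, 5×£8,500 (q = 33 of N = 131).
Shortfall ratios (z−y)/z: 0.5455 (×28), 0.3561 (×5); sum = 17.053030.
I averages over the q = 33 poor units only: 17.053030 / 33 = 0.517.

0.517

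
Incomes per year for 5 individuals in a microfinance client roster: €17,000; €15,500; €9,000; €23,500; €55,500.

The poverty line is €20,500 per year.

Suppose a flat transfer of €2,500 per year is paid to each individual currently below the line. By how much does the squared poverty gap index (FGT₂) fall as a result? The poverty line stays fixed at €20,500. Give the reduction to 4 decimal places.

Before: below the line — €9,000, €15,500, €17,000; squared poverty gap index (FGT₂) = 0.080666.
After the €2,500 transfer: below the line — €11,500, €18,000, €19,500; squared poverty gap index (FGT₂) = 0.041999.
Reduction = 0.080666 − 0.041999 = 0.0387.

0.0387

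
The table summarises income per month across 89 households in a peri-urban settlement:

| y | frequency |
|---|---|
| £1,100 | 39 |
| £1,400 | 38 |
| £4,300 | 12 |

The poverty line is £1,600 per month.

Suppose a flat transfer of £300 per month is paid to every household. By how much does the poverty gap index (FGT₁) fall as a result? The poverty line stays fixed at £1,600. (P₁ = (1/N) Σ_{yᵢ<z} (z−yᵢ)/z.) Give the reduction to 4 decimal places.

0.1355

Before: below the line — 39×£1,100, 38×£1,400; poverty gap index (FGT₁) = 0.190309.
After the £300 transfer: below the line — 39×£1,400; poverty gap index (FGT₁) = 0.054775.
Reduction = 0.190309 − 0.054775 = 0.1355.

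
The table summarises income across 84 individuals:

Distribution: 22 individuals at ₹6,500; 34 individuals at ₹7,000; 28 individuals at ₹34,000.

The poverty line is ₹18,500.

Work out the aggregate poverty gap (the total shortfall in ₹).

₹655,000

Poor units: 22×₹6,500, 34×₹7,000 (q = 56 of N = 84).
Individual gaps: 22×(18500−6500) = 264000; 34×(18500−7000) = 391000.
Aggregate gap = ₹655,000.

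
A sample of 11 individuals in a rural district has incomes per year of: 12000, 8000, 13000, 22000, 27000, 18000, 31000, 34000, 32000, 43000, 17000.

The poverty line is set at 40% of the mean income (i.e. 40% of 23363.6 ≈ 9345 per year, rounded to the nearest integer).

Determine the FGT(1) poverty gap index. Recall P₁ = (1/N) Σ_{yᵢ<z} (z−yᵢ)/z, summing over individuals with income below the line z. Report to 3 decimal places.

0.013

Poor units: 8000 (q = 1 of N = 11).
Normalized shortfalls: (9345−8000)/9345 = 0.1439.
Σ = 0.143927. Dividing by the full population N = 11 gives P₁ = 0.013.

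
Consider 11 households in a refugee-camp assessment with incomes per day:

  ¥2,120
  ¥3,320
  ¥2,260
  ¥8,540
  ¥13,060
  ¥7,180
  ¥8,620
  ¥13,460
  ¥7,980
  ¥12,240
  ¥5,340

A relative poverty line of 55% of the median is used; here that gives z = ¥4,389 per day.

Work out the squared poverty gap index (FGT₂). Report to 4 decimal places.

0.0511

Poor units: ¥2,120, ¥2,260, ¥3,320 (q = 3 of N = 11).
Normalized shortfalls: (4389−2120)/4389 = 0.5170; (4389−2260)/4389 = 0.4851; (4389−3320)/4389 = 0.2436.
Squared: 0.2673; 0.2353; 0.0593.
Sum = 0.561885; P₂ = 0.561885 / 11 = 0.0511.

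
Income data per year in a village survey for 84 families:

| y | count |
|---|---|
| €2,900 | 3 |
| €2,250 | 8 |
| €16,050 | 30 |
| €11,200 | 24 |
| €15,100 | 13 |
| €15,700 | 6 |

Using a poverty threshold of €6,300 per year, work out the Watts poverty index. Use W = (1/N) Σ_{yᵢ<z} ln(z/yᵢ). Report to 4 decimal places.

0.1258

Below z: 8×€2,250, 3×€2,900 (q = 11 of N = 84).
Log shortfalls: ln(6300/2250) = 1.0296 (×8); ln(6300/2900) = 0.7758 (×3).
W = 10.564472 / 84 = 0.1258.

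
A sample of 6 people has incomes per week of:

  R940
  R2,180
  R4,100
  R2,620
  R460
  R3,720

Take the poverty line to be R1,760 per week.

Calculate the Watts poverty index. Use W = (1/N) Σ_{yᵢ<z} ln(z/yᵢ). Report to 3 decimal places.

Below the line: R460, R940 (q = 2 of N = 6).
Log shortfalls: ln(1760/460) = 1.3418; ln(1760/940) = 0.6272.
W = 1.969032 / 6 = 0.328.

0.328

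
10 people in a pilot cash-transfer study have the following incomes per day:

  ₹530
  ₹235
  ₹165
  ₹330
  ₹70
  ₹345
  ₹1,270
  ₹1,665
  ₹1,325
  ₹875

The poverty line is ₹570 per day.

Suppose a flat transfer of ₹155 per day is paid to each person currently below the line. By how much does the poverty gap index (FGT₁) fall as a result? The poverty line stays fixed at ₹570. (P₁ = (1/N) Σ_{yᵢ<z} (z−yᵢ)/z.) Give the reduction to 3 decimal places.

0.143

Before: below the line — ₹70, ₹165, ₹235, ₹330, ₹345, ₹530; poverty gap index (FGT₁) = 0.30614.
After the ₹155 transfer: below the line — ₹225, ₹320, ₹390, ₹485, ₹500; poverty gap index (FGT₁) = 0.16316.
Reduction = 0.30614 − 0.16316 = 0.143.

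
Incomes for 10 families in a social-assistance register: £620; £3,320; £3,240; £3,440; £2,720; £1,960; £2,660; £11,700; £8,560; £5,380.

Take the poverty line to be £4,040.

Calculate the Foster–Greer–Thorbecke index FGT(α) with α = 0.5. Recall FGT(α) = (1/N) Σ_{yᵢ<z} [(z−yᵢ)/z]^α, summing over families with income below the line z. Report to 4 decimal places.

0.4046

Below z: £620, £1,960, £2,660, £2,720, £3,240, £3,320, £3,440 (q = 7 of N = 10).
Gap ratios (z−y)/z: (4040−620)/4040 = 0.8465; (4040−1960)/4040 = 0.5149; (4040−2660)/4040 = 0.3416; (4040−2720)/4040 = 0.3267; (4040−3240)/4040 = 0.1980; (4040−3320)/4040 = 0.1782; (4040−3440)/4040 = 0.1485.
Raised to α = 0.5: 0.92007; 0.71753; 0.58445; 0.57161; 0.44499; 0.42216; 0.38538.
Sum = 4.046191; FGT(0.5) = 4.046191 / 10 = 0.4046.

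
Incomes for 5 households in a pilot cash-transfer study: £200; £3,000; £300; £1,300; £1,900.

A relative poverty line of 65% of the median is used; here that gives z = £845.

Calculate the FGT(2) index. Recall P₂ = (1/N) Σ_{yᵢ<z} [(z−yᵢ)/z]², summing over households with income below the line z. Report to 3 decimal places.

Poor units: £200, £300 (q = 2 of N = 5).
Shortfall ratios: (845−200)/845 = 0.7633; (845−300)/845 = 0.6450.
Squared: 0.5826; 0.4160.
Sum = 0.998635; P₂ = 0.998635 / 5 = 0.200.

0.200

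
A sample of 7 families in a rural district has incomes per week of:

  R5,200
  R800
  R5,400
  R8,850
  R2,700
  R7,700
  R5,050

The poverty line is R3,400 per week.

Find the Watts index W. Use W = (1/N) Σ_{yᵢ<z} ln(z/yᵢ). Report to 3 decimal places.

0.240

Poor units: R800, R2,700 (q = 2 of N = 7).
Log gaps: ln(3400/800) = 1.4469; ln(3400/2700) = 0.2305.
W = 1.677443 / 7 = 0.240.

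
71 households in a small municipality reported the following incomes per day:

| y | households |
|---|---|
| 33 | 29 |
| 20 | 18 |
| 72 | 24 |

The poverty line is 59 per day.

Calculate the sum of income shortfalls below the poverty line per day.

Incomes under z: 18×20, 29×33 (q = 47 of N = 71).
Individual gaps: 18×(59−20) = 702; 29×(59−33) = 754.
Aggregate gap = 1456.

1456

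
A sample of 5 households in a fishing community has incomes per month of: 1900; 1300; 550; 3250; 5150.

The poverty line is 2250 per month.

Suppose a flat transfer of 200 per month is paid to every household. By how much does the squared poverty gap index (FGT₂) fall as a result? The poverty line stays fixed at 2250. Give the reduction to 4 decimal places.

0.0427

Before: below the line — 550, 1300, 1900; squared poverty gap index (FGT₂) = 0.154667.
After the 200 transfer: below the line — 750, 1500, 2100; squared poverty gap index (FGT₂) = 0.112000.
Reduction = 0.154667 − 0.112000 = 0.0427.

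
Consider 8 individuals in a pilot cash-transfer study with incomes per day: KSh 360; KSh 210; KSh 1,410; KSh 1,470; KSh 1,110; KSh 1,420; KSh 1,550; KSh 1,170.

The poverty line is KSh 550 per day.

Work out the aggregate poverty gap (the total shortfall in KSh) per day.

KSh 530

Below the line: KSh 210, KSh 360 (q = 2 of N = 8).
Individual gaps: 550−210 = 340; 550−360 = 190.
Aggregate gap = KSh 530.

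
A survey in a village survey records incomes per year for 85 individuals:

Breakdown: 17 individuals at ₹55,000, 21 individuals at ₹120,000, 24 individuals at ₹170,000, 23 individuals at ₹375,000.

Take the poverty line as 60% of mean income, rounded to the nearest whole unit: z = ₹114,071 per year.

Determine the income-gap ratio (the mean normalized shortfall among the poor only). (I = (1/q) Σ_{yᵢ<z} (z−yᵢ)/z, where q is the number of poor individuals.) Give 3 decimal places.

0.518

Below the line: 17×₹55,000 (q = 17 of N = 85).
Shortfall ratios (z−y)/z: 0.5178 (×17); sum = 8.803351.
I averages over the q = 17 poor units only: 8.803351 / 17 = 0.518.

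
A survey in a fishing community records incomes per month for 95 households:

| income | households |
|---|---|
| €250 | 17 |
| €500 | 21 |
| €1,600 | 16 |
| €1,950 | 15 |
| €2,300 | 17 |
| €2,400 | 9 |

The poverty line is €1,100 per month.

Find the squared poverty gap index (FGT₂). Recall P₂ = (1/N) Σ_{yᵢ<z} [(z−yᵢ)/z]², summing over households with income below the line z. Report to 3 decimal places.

Below the line: 17×€250, 21×€500 (q = 38 of N = 95).
Shortfall ratios: (1100−250)/1100 = 0.7727 (×17); (1100−500)/1100 = 0.5455 (×21).
Squared: 0.5971 (×17); 0.2975 (×21).
Sum = 16.398760; P₂ = 16.398760 / 95 = 0.173.

0.173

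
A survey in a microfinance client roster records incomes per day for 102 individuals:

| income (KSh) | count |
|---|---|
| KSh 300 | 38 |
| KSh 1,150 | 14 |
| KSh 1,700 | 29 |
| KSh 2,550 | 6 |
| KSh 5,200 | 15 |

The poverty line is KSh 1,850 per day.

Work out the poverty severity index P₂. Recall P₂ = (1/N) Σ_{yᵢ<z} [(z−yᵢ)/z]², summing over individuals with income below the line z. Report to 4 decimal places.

Incomes under z: 38×KSh 300, 14×KSh 1,150, 29×KSh 1,700 (q = 81 of N = 102).
Gap ratios (z−y)/z: (1850−300)/1850 = 0.8378 (×38); (1850−1150)/1850 = 0.3784 (×14); (1850−1700)/1850 = 0.0811 (×29).
Squared: 0.7020 (×38); 0.1432 (×14); 0.0066 (×29).
Sum = 28.869978; P₂ = 28.869978 / 102 = 0.2830.

0.2830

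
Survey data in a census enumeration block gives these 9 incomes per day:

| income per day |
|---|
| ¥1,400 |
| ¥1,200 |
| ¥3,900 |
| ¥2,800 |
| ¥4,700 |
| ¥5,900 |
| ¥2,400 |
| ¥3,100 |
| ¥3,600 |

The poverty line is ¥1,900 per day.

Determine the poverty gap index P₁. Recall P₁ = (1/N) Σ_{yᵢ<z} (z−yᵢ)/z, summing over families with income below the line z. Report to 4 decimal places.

Poor units: ¥1,200, ¥1,400 (q = 2 of N = 9).
Shortfall ratios: (1900−1200)/1900 = 0.3684; (1900−1400)/1900 = 0.2632.
Sum of shortfalls = 0.631579; P₁ averages over all N: 0.631579 / 9 = 0.0702.

0.0702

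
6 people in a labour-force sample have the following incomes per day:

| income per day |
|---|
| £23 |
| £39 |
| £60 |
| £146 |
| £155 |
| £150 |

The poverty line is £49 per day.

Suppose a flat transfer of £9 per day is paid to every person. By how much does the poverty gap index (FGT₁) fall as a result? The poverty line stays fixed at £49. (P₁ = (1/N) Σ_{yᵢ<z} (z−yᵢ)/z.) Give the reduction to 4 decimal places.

Before: below the line — £23, £39; poverty gap index (FGT₁) = 0.122449.
After the £9 transfer: below the line — £32, £48; poverty gap index (FGT₁) = 0.061224.
Reduction = 0.122449 − 0.061224 = 0.0612.

0.0612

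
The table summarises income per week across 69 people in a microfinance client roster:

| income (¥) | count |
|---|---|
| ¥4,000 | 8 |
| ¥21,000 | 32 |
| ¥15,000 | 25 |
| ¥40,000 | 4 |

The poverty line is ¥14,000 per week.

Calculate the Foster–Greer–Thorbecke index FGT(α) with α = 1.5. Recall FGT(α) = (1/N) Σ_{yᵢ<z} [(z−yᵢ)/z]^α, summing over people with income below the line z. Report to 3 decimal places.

Below z: 8×¥4,000 (q = 8 of N = 69).
Gap ratios (z−y)/z: (14000−4000)/14000 = 0.7143 (×8).
Raised to α = 1.5: 0.60368 (×8).
Sum = 4.829453; FGT(1.5) = 4.829453 / 69 = 0.070.

0.070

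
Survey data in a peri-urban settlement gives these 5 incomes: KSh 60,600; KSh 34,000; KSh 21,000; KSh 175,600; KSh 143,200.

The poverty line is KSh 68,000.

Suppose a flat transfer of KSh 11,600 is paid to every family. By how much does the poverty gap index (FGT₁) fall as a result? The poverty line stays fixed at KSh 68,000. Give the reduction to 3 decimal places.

0.090

Before: below the line — KSh 21,000, KSh 34,000, KSh 60,600; poverty gap index (FGT₁) = 0.26000.
After the KSh 11,600 transfer: below the line — KSh 32,600, KSh 45,600; poverty gap index (FGT₁) = 0.17000.
Reduction = 0.26000 − 0.17000 = 0.090.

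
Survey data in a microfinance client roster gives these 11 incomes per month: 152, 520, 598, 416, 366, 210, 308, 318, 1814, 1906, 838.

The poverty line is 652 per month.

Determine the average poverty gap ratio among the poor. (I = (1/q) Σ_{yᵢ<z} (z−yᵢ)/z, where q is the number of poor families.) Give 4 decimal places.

0.4463

Below the line: 152, 210, 308, 318, 366, 416, 520, 598 (q = 8 of N = 11).
Relative gaps: 0.7669, 0.6779, 0.5276, 0.5123, 0.4387, 0.3620, 0.2025, 0.0828; sum = 3.570552.
I averages over the q = 8 poor units only: 3.570552 / 8 = 0.4463.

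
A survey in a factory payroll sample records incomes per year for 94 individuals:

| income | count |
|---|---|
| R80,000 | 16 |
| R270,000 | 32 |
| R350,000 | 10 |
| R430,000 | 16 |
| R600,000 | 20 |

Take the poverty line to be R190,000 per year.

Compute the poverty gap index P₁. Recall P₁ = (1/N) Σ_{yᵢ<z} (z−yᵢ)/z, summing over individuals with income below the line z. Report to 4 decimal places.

0.0985

Incomes under z: 16×R80,000 (q = 16 of N = 94).
Relative gaps: (190000−80000)/190000 = 0.5789 (×16).
Σ = 9.263158. Dividing by the full population N = 94 gives P₁ = 0.0985.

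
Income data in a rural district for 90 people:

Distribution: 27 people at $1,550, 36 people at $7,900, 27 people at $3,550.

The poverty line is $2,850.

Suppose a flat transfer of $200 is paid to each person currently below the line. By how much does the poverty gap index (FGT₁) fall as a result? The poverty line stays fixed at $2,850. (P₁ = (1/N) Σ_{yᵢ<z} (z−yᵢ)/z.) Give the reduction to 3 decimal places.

0.021

Before: below the line — 27×$1,550; poverty gap index (FGT₁) = 0.13684.
After the $200 transfer: below the line — 27×$1,750; poverty gap index (FGT₁) = 0.11579.
Reduction = 0.13684 − 0.11579 = 0.021.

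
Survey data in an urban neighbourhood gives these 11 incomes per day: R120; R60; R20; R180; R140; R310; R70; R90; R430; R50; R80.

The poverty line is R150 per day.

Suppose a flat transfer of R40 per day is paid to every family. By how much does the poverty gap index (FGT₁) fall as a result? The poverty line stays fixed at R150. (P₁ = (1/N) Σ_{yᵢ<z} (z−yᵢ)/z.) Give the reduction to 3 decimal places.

0.170

Before: below the line — R20, R50, R60, R70, R80, R90, R120, R140; poverty gap index (FGT₁) = 0.34545.
After the R40 transfer: below the line — R60, R90, R100, R110, R120, R130; poverty gap index (FGT₁) = 0.17576.
Reduction = 0.34545 − 0.17576 = 0.170.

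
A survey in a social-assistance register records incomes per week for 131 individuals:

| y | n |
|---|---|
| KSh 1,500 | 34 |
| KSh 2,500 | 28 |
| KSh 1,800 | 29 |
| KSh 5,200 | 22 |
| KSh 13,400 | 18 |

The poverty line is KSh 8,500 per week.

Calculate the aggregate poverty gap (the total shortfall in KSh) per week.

KSh 672,900

Below z: 34×KSh 1,500, 29×KSh 1,800, 28×KSh 2,500, 22×KSh 5,200 (q = 113 of N = 131).
Individual gaps: 34×(8500−1500) = 238000; 29×(8500−1800) = 194300; 28×(8500−2500) = 168000; 22×(8500−5200) = 72600.
Aggregate gap = KSh 672,900.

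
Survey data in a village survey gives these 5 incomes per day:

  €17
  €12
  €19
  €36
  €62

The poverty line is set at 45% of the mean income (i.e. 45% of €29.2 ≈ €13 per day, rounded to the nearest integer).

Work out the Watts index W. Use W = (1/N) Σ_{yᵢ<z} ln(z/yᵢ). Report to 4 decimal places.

Below z: €12 (q = 1 of N = 5).
Log gaps: ln(13/12) = 0.0800.
W = 0.080043 / 5 = 0.0160.

0.0160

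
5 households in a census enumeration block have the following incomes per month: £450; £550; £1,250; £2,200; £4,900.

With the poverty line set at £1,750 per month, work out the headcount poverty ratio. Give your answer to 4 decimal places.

0.6000

3 of the 5 households have income below £1,750.
H = 3/5 = 0.6000.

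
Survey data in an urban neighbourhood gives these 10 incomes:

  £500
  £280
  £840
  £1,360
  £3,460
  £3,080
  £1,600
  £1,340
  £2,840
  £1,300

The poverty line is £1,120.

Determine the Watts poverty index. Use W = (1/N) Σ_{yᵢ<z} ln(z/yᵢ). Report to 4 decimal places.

Below the line: £280, £500, £840 (q = 3 of N = 10).
Log shortfalls: ln(1120/280) = 1.3863; ln(1120/500) = 0.8065; ln(1120/840) = 0.2877.
W = 2.480452 / 10 = 0.2480.

0.2480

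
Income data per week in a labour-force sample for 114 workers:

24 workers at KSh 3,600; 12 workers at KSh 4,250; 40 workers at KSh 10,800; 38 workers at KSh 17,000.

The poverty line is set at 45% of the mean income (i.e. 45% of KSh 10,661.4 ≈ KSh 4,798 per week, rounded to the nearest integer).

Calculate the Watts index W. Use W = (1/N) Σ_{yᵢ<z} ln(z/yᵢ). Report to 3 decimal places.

Incomes under z: 24×KSh 3,600, 12×KSh 4,250 (q = 36 of N = 114).
ln(z/y) terms: ln(4798/3600) = 0.2873 (×24); ln(4798/4250) = 0.1213 (×12).
W = 8.349730 / 114 = 0.073.

0.073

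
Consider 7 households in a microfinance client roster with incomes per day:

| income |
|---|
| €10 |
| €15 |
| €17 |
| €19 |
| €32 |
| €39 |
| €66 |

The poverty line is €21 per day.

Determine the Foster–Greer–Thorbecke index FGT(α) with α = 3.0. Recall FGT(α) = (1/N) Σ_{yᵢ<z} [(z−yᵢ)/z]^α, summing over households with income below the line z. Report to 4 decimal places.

Poor units: €10, €15, €17, €19 (q = 4 of N = 7).
Gap ratios (z−y)/z: (21−10)/21 = 0.5238; (21−15)/21 = 0.2857; (21−17)/21 = 0.1905; (21−19)/21 = 0.0952.
Raised to α = 3.0: 0.14372; 0.02332; 0.00691; 0.00086.
Sum = 0.174819; FGT(3.0) = 0.174819 / 7 = 0.0250.

0.0250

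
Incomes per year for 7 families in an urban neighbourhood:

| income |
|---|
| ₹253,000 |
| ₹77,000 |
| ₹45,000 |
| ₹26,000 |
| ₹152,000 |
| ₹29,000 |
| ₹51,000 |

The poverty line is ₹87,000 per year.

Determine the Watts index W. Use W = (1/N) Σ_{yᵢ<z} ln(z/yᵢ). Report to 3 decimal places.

Below z: ₹26,000, ₹29,000, ₹45,000, ₹51,000, ₹77,000 (q = 5 of N = 7).
Log gaps: ln(87000/26000) = 1.2078; ln(87000/29000) = 1.0986; ln(87000/45000) = 0.6592; ln(87000/51000) = 0.5341; ln(87000/77000) = 0.1221.
W = 3.621855 / 7 = 0.517.

0.517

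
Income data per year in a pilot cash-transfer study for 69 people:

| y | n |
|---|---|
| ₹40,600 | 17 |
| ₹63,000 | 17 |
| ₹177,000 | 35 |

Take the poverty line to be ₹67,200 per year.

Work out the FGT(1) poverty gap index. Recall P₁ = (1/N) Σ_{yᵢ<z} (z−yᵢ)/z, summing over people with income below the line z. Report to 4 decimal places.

0.1129

Incomes under z: 17×₹40,600, 17×₹63,000 (q = 34 of N = 69).
Normalized shortfalls: (67200−40600)/67200 = 0.3958 (×17); (67200−63000)/67200 = 0.0625 (×17).
Σ = 7.791667. Dividing by the full population N = 69 gives P₁ = 0.1129.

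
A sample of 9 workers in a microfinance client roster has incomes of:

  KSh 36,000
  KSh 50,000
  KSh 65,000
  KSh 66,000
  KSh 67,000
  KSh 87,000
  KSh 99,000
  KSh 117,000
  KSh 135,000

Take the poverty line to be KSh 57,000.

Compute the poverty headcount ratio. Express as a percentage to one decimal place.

2 of the 9 workers have income below KSh 57,000.
H = 2/9 = 22.2%.

22.2%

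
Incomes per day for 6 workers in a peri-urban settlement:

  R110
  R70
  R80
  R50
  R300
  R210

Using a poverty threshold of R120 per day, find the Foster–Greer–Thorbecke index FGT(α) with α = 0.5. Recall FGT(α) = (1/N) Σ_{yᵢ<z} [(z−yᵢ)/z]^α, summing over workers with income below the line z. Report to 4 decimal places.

0.3792

Incomes under z: R50, R70, R80, R110 (q = 4 of N = 6).
Relative gaps: (120−50)/120 = 0.5833; (120−70)/120 = 0.4167; (120−80)/120 = 0.3333; (120−110)/120 = 0.0833.
Raised to α = 0.5: 0.76376; 0.64550; 0.57735; 0.28868.
Sum = 2.275285; FGT(0.5) = 2.275285 / 6 = 0.3792.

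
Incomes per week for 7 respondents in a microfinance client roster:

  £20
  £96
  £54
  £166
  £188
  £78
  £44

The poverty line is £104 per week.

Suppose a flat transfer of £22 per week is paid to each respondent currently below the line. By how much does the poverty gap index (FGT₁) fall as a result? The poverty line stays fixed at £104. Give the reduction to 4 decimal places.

Before: below the line — £20, £44, £54, £78, £96; poverty gap index (FGT₁) = 0.313187.
After the £22 transfer: below the line — £42, £66, £76, £100; poverty gap index (FGT₁) = 0.181319.
Reduction = 0.313187 − 0.181319 = 0.1319.

0.1319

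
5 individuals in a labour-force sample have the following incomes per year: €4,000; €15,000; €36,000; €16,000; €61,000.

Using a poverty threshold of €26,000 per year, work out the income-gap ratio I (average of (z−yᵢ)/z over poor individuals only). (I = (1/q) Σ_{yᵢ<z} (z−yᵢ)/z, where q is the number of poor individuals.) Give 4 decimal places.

0.5513

Incomes under z: €4,000, €15,000, €16,000 (q = 3 of N = 5).
Relative gaps: 0.8462, 0.4231, 0.3846; sum = 1.653846.
I averages over the q = 3 poor units only: 1.653846 / 3 = 0.5513.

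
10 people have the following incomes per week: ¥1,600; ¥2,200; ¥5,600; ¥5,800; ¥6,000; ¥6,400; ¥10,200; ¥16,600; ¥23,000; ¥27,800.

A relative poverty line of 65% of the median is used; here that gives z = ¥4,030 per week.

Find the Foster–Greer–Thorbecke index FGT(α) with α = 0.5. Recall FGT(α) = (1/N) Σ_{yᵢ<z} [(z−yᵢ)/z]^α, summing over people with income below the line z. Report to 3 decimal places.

0.145

Poor units: ¥1,600, ¥2,200 (q = 2 of N = 10).
Gap ratios (z−y)/z: (4030−1600)/4030 = 0.6030; (4030−2200)/4030 = 0.4541.
Raised to α = 0.5: 0.77652; 0.67387.
Sum = 1.450382; FGT(0.5) = 1.450382 / 10 = 0.145.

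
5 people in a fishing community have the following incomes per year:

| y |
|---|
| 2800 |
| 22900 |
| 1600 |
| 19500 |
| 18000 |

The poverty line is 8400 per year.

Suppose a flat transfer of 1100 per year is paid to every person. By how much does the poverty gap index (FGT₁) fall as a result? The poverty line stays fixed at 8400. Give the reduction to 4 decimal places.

Before: below the line — 1600, 2800; poverty gap index (FGT₁) = 0.295238.
After the 1100 transfer: below the line — 2700, 3900; poverty gap index (FGT₁) = 0.242857.
Reduction = 0.295238 − 0.242857 = 0.0524.

0.0524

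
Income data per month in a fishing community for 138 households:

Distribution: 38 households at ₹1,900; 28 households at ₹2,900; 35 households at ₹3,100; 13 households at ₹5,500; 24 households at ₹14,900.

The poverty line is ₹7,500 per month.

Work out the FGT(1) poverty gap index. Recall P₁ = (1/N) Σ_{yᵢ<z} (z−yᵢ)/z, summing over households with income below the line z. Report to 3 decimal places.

Below the line: 38×₹1,900, 28×₹2,900, 35×₹3,100, 13×₹5,500 (q = 114 of N = 138).
Shortfall ratios: (7500−1900)/7500 = 0.7467 (×38); (7500−2900)/7500 = 0.6133 (×28); (7500−3100)/7500 = 0.5867 (×35); (7500−5500)/7500 = 0.2667 (×13).
Sum of shortfalls = 69.546667; P₁ averages over all N: 69.546667 / 138 = 0.504.

0.504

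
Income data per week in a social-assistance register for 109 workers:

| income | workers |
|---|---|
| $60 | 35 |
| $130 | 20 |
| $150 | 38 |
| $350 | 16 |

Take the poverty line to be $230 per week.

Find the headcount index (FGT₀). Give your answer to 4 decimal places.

0.8532

93 of the 109 workers have income below $230.
H = 93/109 = 0.8532.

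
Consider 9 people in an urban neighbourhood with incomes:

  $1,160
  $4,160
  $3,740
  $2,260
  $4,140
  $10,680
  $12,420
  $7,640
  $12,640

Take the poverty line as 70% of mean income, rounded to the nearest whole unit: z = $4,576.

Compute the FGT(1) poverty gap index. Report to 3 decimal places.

Incomes under z: $1,160, $2,260, $3,740, $4,140, $4,160 (q = 5 of N = 9).
Shortfall ratios: (4576−1160)/4576 = 0.7465; (4576−2260)/4576 = 0.5061; (4576−3740)/4576 = 0.1827; (4576−4140)/4576 = 0.0953; (4576−4160)/4576 = 0.0909.
Sum of shortfalls = 1.621503; P₁ averages over all N: 1.621503 / 9 = 0.180.

0.180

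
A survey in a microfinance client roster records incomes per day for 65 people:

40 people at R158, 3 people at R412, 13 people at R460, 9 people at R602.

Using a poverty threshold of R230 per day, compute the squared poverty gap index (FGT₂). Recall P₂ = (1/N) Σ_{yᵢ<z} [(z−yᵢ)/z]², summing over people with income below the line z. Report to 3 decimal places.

0.060

Poor units: 40×R158 (q = 40 of N = 65).
Relative gaps: (230−158)/230 = 0.3130 (×40).
Squared: 0.0980 (×40).
Sum = 3.919849; P₂ = 3.919849 / 65 = 0.060.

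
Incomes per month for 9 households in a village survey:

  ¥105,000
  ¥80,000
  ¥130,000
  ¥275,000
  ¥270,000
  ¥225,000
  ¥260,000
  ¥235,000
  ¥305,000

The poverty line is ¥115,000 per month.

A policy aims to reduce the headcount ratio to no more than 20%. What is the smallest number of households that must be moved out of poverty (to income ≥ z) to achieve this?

1

Currently q = 2 of N = 9 are below the line (H = 0.222).
A headcount ratio of at most 20% allows at most ⌊0.20 × 9⌋ = 1 poor households.
So at least 2 − 1 = 1 must be lifted.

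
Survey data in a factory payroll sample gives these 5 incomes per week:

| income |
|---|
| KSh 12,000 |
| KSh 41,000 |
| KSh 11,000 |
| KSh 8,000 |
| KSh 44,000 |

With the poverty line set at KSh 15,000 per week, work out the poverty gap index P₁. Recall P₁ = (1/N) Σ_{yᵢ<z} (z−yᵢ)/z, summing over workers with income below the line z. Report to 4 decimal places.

0.1867

Poor units: KSh 8,000, KSh 11,000, KSh 12,000 (q = 3 of N = 5).
Shortfall ratios: (15000−8000)/15000 = 0.4667; (15000−11000)/15000 = 0.2667; (15000−12000)/15000 = 0.2000.
Sum of shortfalls = 0.933333; P₁ averages over all N: 0.933333 / 5 = 0.1867.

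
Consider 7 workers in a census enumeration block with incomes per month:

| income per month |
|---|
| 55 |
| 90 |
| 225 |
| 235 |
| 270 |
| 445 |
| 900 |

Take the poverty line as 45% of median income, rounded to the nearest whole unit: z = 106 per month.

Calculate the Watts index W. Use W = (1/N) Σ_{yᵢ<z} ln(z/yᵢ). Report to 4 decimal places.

0.1171

Below z: 55, 90 (q = 2 of N = 7).
Log shortfalls: ln(106/55) = 0.6561; ln(106/90) = 0.1636.
W = 0.819735 / 7 = 0.1171.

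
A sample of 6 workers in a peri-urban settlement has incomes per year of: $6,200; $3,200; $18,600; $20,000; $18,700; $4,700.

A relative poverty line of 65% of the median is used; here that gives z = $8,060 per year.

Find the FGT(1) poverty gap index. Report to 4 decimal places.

Poor units: $3,200, $4,700, $6,200 (q = 3 of N = 6).
Relative gaps: (8060−3200)/8060 = 0.6030; (8060−4700)/8060 = 0.4169; (8060−6200)/8060 = 0.2308.
Σ = 1.250620. Dividing by the full population N = 6 gives P₁ = 0.2084.

0.2084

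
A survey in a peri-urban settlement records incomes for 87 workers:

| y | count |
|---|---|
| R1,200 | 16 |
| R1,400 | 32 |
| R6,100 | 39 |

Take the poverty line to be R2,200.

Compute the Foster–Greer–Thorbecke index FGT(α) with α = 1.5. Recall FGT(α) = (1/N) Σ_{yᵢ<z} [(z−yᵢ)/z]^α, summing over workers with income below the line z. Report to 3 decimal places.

Below the line: 16×R1,200, 32×R1,400 (q = 48 of N = 87).
Shortfall ratios: (2200−1200)/2200 = 0.4545 (×16); (2200−1400)/2200 = 0.3636 (×32).
Raised to α = 1.5: 0.30645 (×16); 0.21928 (×32).
Sum = 11.920263; FGT(1.5) = 11.920263 / 87 = 0.137.

0.137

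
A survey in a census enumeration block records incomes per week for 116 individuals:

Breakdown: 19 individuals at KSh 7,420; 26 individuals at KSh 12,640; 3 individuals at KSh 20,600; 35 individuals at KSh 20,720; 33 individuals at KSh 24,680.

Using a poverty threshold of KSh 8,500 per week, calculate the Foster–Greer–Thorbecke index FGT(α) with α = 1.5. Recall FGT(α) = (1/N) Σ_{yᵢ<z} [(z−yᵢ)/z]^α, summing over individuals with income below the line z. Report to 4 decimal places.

Below the line: 19×KSh 7,420 (q = 19 of N = 116).
Shortfall ratios: (8500−7420)/8500 = 0.1271 (×19).
Raised to α = 1.5: 0.04529 (×19).
Sum = 0.860520; FGT(1.5) = 0.860520 / 116 = 0.0074.

0.0074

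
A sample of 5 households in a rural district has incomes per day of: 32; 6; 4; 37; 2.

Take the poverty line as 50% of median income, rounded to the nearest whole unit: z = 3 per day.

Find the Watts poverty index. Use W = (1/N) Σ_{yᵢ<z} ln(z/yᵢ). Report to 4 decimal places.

0.0811

Below z: 2 (q = 1 of N = 5).
Log shortfalls: ln(3/2) = 0.4055.
W = 0.405465 / 5 = 0.0811.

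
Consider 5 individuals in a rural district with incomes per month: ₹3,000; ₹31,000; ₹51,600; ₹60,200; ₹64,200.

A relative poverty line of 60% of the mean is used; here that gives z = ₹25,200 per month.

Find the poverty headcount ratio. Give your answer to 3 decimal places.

1 of the 5 individuals have income below ₹25,200.
H = 1/5 = 0.200.

0.200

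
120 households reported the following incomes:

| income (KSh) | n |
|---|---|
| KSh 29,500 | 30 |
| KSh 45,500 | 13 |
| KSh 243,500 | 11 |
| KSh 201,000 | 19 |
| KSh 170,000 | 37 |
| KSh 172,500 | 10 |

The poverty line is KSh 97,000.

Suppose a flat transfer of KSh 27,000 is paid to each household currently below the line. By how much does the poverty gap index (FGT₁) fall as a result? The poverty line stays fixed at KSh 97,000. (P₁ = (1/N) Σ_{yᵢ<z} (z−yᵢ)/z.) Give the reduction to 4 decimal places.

Before: below the line — 30×KSh 29,500, 13×KSh 45,500; poverty gap index (FGT₁) = 0.231486.
After the KSh 27,000 transfer: below the line — 30×KSh 56,500, 13×KSh 72,500; poverty gap index (FGT₁) = 0.131744.
Reduction = 0.231486 − 0.131744 = 0.0997.

0.0997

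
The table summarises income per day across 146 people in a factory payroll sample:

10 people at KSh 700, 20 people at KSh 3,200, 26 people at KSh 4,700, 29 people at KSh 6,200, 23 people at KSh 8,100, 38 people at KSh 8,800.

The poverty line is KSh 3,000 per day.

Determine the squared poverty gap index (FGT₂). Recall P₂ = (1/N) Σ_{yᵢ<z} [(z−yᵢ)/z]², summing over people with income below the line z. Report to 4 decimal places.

0.0403

Incomes under z: 10×KSh 700 (q = 10 of N = 146).
Relative gaps: (3000−700)/3000 = 0.7667 (×10).
Squared: 0.5878 (×10).
Sum = 5.877778; P₂ = 5.877778 / 146 = 0.0403.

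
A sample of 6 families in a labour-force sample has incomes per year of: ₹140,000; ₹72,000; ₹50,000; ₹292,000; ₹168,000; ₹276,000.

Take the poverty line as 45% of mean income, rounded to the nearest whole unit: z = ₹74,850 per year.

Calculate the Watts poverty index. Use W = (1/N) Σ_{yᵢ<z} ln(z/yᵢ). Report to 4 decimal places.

Below z: ₹50,000, ₹72,000 (q = 2 of N = 6).
Log shortfalls: ln(74850/50000) = 0.4035; ln(74850/72000) = 0.0388.
W = 0.442283 / 6 = 0.0737.

0.0737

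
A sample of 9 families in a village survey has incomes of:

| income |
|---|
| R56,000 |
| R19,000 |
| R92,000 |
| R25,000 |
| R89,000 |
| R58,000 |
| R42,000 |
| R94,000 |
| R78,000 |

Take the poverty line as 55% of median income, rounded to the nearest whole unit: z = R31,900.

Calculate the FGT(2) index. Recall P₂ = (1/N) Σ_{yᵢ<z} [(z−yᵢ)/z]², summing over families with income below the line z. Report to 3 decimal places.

0.023

Poor units: R19,000, R25,000 (q = 2 of N = 9).
Gap ratios (z−y)/z: (31900−19000)/31900 = 0.4044; (31900−25000)/31900 = 0.2163.
Squared: 0.1635; 0.0468.
Sum = 0.210316; P₂ = 0.210316 / 9 = 0.023.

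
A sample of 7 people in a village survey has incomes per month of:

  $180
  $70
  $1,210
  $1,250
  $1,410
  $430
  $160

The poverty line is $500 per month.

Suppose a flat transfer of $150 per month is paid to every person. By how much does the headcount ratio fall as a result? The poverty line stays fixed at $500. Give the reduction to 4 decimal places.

Before: below the line — $70, $160, $180, $430; headcount ratio = 0.571429.
After the $150 transfer: below the line — $220, $310, $330; headcount ratio = 0.428571.
Reduction = 0.571429 − 0.428571 = 0.1429.

0.1429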